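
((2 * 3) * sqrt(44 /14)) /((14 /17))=51 * sqrt(154) /49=12.92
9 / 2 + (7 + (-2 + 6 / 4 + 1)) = 12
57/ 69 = 19/ 23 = 0.83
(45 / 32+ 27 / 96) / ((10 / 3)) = 81 / 160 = 0.51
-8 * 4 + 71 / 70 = -2169 / 70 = -30.99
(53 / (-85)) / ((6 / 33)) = -583 / 170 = -3.43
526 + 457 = 983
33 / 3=11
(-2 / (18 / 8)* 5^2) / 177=-200 / 1593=-0.13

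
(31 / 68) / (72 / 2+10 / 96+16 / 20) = 1860 / 150569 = 0.01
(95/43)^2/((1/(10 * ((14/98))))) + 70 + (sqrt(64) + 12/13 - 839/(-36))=661468949/6057324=109.20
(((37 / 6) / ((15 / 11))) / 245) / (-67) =-407 / 1477350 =-0.00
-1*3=-3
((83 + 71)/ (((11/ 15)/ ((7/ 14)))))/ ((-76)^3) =-105/ 438976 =-0.00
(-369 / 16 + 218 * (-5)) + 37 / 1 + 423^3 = 1210974255 / 16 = 75685890.94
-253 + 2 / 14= -1770 / 7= -252.86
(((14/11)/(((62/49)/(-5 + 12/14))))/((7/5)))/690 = -203/47058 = -0.00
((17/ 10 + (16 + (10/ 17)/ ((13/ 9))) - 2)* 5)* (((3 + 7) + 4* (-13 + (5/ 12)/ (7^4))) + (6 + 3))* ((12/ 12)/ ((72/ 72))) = -248858627/ 93639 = -2657.64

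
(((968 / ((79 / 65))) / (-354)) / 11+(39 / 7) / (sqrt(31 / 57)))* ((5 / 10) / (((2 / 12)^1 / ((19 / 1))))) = -54340 / 4661+2223* sqrt(1767) / 217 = 418.97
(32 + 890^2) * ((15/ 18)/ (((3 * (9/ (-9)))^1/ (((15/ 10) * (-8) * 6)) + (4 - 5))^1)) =-15842640/ 23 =-688810.43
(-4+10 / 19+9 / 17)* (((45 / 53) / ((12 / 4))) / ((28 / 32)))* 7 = -114120 / 17119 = -6.67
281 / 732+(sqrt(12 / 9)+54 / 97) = 66785 / 71004+2 * sqrt(3) / 3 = 2.10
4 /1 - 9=-5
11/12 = 0.92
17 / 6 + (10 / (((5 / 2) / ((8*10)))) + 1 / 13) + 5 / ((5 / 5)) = 25577 / 78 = 327.91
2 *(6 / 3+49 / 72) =193 / 36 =5.36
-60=-60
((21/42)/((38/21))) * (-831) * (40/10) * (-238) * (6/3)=8306676/19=437193.47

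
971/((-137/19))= -18449/137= -134.66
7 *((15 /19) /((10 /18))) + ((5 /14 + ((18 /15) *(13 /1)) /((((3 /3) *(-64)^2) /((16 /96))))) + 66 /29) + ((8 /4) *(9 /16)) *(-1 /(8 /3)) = 960466461 /78991360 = 12.16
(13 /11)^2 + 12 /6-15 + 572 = 560.40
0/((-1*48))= 0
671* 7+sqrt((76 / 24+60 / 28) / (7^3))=sqrt(1338) / 294+4697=4697.12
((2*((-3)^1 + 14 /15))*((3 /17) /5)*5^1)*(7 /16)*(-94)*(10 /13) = 10199 /442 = 23.07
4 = 4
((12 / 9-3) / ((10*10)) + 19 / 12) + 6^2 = 1127 / 30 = 37.57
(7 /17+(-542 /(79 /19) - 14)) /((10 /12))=-231978 /1343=-172.73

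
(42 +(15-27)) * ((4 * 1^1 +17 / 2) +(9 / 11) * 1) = 399.55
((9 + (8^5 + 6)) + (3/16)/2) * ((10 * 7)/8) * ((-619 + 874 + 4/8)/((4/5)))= 93812101075/1024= 91613379.96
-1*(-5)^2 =-25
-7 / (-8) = 7 / 8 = 0.88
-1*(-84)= 84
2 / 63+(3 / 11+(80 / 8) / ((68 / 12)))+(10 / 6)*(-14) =-250513 / 11781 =-21.26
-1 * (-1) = 1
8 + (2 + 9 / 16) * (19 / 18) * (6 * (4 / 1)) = 875 / 12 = 72.92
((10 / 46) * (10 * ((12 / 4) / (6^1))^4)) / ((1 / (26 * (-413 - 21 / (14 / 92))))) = -179075 / 92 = -1946.47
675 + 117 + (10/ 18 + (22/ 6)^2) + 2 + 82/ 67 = 54218/ 67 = 809.22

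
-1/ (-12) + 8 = 97/ 12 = 8.08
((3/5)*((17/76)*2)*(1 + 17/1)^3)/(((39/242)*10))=5998212/6175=971.37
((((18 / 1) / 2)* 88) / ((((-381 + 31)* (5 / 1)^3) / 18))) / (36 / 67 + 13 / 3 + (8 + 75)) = -716364 / 193178125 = -0.00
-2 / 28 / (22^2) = -1 / 6776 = -0.00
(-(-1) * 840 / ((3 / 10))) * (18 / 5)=10080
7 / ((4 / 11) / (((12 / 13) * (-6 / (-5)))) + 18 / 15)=6930 / 1513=4.58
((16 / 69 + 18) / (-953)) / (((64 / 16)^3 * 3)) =-629 / 6312672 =-0.00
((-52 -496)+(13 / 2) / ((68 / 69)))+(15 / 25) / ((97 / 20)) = -7140575 / 13192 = -541.28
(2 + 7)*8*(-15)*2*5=-10800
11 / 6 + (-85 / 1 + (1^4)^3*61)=-133 / 6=-22.17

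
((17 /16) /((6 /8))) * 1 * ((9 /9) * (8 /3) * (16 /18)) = 272 /81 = 3.36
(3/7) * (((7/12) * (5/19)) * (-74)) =-185/38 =-4.87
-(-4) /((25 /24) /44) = 4224 /25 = 168.96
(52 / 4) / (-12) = -13 / 12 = -1.08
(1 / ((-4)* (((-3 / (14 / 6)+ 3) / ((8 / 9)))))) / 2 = -7 / 108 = -0.06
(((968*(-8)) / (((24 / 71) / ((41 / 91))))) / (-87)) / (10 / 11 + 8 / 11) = 15498164 / 213759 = 72.50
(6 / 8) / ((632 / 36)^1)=27 / 632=0.04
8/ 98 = 4/ 49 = 0.08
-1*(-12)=12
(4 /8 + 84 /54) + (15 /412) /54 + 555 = 1377043 /2472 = 557.06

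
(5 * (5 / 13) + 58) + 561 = 8072 / 13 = 620.92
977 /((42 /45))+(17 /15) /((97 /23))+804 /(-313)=6659442707 /6375810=1044.49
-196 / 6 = -98 / 3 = -32.67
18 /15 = 6 /5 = 1.20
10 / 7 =1.43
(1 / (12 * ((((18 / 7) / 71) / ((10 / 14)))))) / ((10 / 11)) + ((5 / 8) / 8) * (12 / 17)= 6841 / 3672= 1.86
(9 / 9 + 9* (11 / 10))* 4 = 218 / 5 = 43.60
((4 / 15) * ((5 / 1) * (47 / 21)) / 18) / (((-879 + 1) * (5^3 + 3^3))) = -47 / 37834776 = -0.00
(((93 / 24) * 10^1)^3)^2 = 13867245015625 / 4096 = 3385557865.14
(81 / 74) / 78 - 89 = -171209 / 1924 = -88.99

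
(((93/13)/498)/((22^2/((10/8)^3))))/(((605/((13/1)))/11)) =775/56562176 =0.00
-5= -5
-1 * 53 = -53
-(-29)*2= 58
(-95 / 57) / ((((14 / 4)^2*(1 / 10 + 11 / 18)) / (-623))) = 6675 / 56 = 119.20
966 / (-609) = -46 / 29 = -1.59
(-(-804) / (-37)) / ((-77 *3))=0.09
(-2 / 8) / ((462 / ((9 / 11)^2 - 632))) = 10913 / 31944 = 0.34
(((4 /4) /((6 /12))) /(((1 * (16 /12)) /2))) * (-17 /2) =-25.50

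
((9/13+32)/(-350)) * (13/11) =-17/154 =-0.11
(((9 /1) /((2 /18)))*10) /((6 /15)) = 2025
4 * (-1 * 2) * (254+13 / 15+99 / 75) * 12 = -614848 / 25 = -24593.92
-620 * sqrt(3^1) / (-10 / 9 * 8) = 279 * sqrt(3) / 4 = 120.81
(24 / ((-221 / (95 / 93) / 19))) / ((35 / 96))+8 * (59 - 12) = 17754584 / 47957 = 370.22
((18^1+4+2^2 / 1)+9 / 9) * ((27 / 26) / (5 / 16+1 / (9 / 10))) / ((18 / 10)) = 5832 / 533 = 10.94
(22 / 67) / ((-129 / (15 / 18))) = -55 / 25929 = -0.00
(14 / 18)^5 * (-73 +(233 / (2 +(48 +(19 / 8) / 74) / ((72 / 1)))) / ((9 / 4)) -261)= -187992849730 / 2237622489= -84.01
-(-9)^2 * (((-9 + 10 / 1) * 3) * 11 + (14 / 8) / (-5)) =-52893 / 20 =-2644.65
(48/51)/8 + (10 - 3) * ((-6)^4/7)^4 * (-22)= -1055095105387858/5831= -180945824967.91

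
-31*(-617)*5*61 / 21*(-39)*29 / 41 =-2199318095 / 287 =-7663129.25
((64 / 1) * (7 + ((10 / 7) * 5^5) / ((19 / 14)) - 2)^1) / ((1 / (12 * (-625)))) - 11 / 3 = -90136800209 / 57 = -1581347372.09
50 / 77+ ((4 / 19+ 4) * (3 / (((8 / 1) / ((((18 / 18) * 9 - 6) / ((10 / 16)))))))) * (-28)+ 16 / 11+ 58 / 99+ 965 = 9947395 / 13167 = 755.48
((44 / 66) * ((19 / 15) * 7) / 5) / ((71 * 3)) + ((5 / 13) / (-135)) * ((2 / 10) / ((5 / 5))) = 3103 / 623025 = 0.00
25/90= 5/18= 0.28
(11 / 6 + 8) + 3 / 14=211 / 21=10.05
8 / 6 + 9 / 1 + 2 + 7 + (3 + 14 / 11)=779 / 33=23.61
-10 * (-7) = 70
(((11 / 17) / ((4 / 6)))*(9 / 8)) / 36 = 33 / 1088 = 0.03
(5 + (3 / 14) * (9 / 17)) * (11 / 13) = 13387 / 3094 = 4.33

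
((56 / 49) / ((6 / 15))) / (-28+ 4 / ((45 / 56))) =-225 / 1813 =-0.12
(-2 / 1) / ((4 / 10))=-5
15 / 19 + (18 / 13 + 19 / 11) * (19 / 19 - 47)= -386785 / 2717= -142.36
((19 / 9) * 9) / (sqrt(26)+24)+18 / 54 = 959 / 825 - 19 * sqrt(26) / 550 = 0.99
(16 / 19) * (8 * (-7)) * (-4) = 3584 / 19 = 188.63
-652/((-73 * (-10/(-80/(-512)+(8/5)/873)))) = -3599203/25491600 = -0.14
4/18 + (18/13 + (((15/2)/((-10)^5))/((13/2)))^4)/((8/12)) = 189117760000000000002187/82255680000000000000000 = 2.30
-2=-2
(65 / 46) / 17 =65 / 782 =0.08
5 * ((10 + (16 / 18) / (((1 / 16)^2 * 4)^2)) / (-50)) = -16429 / 45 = -365.09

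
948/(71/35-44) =-33180/1469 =-22.59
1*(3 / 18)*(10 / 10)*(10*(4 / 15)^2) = 16 / 135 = 0.12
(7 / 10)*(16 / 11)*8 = 448 / 55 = 8.15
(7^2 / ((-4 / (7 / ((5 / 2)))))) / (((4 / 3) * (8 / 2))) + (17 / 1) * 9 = 146.57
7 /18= 0.39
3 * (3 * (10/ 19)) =90/ 19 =4.74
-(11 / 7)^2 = -121 / 49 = -2.47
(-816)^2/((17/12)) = 470016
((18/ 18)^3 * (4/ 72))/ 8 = 1/ 144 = 0.01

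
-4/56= -1/14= -0.07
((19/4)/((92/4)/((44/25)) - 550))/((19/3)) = -11/7875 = -0.00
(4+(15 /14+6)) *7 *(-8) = -620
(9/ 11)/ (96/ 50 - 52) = -0.02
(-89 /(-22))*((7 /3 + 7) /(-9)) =-1246 /297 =-4.20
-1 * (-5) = 5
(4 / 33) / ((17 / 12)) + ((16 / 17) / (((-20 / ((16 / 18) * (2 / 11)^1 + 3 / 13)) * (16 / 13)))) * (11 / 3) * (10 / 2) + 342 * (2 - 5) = -1026.19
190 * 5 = 950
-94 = -94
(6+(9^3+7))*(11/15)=544.13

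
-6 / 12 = -1 / 2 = -0.50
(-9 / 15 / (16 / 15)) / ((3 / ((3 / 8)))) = -9 / 128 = -0.07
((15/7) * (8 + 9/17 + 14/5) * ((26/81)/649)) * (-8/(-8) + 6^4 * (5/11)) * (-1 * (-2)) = 14.17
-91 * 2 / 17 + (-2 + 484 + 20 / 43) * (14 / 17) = 282618 / 731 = 386.62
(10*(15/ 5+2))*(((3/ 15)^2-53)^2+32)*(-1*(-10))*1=7091904/ 5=1418380.80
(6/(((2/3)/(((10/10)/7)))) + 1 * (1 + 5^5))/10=21891/70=312.73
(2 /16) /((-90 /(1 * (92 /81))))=-23 /14580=-0.00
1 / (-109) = -1 / 109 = -0.01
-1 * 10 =-10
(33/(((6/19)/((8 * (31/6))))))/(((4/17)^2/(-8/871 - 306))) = -249533262077/10452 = -23874211.83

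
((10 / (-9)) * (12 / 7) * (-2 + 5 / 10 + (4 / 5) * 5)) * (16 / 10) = -160 / 21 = -7.62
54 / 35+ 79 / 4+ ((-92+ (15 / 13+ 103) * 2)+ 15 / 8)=507691 / 3640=139.48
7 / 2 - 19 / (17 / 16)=-489 / 34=-14.38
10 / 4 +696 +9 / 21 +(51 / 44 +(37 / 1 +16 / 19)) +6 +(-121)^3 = -10362821495 / 5852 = -1770817.07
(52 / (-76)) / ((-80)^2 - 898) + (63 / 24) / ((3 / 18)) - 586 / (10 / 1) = -44794663 / 1045380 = -42.85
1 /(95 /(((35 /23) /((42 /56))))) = 28 /1311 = 0.02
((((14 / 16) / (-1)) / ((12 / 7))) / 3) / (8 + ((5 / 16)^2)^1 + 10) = -392 / 41697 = -0.01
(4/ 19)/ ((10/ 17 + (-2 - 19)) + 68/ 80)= -1360/ 126369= -0.01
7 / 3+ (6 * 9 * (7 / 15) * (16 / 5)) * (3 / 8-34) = -2709.19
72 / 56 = 9 / 7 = 1.29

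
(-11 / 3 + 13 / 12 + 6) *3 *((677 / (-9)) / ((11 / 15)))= -1051.40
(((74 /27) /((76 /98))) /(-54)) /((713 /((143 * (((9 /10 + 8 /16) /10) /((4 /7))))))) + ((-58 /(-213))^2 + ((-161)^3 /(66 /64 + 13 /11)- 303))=-1539869080306014609571 /816453029041200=-1886047.36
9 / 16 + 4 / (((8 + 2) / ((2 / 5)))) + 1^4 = 689 / 400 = 1.72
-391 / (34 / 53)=-1219 / 2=-609.50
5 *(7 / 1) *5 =175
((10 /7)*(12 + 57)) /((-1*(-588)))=115 /686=0.17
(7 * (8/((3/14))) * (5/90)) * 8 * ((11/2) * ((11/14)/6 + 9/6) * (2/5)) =168784/405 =416.75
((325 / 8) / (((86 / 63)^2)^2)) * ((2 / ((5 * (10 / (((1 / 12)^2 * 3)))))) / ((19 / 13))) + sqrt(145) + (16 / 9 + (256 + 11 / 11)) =sqrt(145) + 309840410279675 / 1197291460608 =270.83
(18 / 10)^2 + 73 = 1906 / 25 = 76.24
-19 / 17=-1.12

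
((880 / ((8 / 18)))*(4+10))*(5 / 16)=17325 / 2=8662.50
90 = 90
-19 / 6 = -3.17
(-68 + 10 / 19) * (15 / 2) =-506.05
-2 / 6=-0.33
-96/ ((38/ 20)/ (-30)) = 28800/ 19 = 1515.79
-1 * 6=-6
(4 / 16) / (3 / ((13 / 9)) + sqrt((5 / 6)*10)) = 0.05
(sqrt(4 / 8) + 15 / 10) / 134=0.02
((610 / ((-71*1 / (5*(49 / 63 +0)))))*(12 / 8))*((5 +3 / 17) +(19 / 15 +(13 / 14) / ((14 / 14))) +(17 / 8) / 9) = -99405295 / 260712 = -381.28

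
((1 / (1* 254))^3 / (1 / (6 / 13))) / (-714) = -1 / 25350788008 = -0.00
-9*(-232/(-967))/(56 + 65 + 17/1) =-348/22241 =-0.02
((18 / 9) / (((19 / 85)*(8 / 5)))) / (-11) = -425 / 836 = -0.51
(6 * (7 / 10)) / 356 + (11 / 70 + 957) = 2385265 / 2492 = 957.17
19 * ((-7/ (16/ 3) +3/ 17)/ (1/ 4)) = -5871/ 68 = -86.34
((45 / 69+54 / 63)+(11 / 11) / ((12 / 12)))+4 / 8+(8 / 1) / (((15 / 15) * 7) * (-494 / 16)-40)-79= -50157589 / 659778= -76.02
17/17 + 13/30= 43/30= 1.43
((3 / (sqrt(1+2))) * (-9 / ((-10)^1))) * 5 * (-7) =-54.56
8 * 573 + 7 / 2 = 9175 / 2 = 4587.50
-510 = -510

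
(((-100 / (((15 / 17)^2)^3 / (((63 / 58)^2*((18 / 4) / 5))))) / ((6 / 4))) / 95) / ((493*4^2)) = -69572993 / 347543250000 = -0.00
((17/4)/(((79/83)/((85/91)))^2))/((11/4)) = 846141425/568498931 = 1.49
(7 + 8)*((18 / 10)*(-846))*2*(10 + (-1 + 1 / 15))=-2071008 / 5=-414201.60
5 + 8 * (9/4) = 23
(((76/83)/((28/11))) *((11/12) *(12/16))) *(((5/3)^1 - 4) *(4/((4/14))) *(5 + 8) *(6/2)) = -209209/664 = -315.07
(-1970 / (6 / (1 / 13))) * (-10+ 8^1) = 1970 / 39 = 50.51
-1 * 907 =-907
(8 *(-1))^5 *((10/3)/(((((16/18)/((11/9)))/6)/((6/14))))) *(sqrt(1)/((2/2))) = -2703360/7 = -386194.29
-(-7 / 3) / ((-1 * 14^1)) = -1 / 6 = -0.17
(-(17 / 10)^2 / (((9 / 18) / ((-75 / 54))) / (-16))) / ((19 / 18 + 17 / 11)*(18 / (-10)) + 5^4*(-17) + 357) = 25432 / 2033991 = 0.01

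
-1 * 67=-67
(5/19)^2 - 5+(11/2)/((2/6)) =8353/722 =11.57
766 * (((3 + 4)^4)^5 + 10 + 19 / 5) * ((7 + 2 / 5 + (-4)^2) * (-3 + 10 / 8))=-62572496788590109916049 / 25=-2502899871543604396641.96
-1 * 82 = -82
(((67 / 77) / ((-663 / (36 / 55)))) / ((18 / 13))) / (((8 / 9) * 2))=-201 / 575960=-0.00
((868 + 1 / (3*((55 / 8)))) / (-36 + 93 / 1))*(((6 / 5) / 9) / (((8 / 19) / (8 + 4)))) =143228 / 2475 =57.87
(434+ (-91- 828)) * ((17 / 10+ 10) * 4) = -22698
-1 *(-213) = 213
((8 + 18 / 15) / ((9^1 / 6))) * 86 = 7912 / 15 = 527.47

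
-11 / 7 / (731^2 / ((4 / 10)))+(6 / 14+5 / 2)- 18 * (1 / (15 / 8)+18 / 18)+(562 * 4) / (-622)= -329047227181 / 11633038970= -28.29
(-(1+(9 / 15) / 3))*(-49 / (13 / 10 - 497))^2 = -288120 / 24571849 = -0.01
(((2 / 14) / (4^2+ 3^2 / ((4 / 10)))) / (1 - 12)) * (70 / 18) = -10 / 7623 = -0.00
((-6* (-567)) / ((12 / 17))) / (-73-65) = -3213 / 92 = -34.92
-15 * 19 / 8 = -285 / 8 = -35.62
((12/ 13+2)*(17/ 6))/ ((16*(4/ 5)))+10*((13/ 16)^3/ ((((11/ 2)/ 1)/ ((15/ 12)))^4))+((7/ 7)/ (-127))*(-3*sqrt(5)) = 3*sqrt(5)/ 127+12374109455/ 18710495232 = 0.71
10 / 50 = 1 / 5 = 0.20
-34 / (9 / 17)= -578 / 9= -64.22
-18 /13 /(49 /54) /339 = -0.00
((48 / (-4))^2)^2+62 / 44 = 20737.41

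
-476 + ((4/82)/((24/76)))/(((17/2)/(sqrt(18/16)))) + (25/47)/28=-626391/1316 + 19 * sqrt(2)/1394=-475.96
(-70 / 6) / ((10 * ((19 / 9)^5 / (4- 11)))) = 964467 / 4952198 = 0.19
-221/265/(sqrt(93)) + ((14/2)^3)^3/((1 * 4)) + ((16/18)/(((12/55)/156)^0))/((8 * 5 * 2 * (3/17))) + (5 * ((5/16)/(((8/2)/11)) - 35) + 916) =87170231029/8640 - 221 * sqrt(93)/24645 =10089147.02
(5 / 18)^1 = 5 / 18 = 0.28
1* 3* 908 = 2724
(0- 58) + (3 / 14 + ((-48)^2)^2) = 74317015 / 14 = 5308358.21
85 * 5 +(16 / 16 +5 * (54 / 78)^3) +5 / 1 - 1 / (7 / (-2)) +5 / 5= 6673637 / 15379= 433.94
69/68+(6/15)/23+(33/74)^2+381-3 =379.23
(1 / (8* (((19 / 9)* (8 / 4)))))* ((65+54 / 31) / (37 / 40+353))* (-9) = -93105 / 1852994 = -0.05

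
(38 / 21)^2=1444 / 441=3.27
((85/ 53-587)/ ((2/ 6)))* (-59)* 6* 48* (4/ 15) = 2108775168/ 265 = 7957642.14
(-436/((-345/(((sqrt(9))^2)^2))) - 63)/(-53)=-4527/6095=-0.74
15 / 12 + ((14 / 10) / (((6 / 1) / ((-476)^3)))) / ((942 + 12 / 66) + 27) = -2372589647 / 91380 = -25963.99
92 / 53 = 1.74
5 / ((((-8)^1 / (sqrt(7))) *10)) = -sqrt(7) / 16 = -0.17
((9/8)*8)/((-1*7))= -9/7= -1.29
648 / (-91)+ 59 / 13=-235 / 91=-2.58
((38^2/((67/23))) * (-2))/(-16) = 8303/134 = 61.96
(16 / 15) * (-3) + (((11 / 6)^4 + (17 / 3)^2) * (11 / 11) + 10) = 325349 / 6480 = 50.21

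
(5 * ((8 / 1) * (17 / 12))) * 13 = 2210 / 3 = 736.67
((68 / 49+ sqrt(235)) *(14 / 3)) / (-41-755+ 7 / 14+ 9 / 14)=-0.10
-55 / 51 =-1.08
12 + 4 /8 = 25 /2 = 12.50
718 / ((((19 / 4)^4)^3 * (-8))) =-0.00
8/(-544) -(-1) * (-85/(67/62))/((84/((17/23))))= -1555391/2200548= -0.71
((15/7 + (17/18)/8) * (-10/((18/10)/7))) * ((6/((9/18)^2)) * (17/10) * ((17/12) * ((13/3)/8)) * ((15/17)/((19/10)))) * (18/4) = -62957375/10944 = -5752.68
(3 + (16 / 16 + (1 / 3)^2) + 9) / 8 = 59 / 36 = 1.64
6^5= 7776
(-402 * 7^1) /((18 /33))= -5159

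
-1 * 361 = -361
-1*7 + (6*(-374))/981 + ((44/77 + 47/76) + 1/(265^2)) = -98925291961/12216621900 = -8.10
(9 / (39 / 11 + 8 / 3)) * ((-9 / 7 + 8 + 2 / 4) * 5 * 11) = 329967 / 574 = 574.86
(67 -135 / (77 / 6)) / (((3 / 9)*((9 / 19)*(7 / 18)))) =495786 / 539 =919.83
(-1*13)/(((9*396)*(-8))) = 13/28512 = 0.00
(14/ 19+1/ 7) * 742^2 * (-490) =-4509119160/ 19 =-237322061.05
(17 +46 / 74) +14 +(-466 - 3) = -16183 / 37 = -437.38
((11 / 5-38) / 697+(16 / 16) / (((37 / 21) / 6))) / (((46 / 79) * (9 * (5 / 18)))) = 34166473 / 14828675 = 2.30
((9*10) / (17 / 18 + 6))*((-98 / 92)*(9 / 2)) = -35721 / 575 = -62.12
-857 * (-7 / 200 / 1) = 5999 / 200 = 30.00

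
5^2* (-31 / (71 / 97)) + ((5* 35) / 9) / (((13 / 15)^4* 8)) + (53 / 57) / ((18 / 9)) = -974651702003 / 924690936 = -1054.03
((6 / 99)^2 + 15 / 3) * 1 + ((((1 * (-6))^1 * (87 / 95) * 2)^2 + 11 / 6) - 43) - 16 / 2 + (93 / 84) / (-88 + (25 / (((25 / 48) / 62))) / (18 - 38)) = 24958500282533 / 325825315200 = 76.60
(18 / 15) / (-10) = -3 / 25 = -0.12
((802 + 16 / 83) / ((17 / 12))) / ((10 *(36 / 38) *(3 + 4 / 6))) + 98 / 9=27.19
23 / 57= 0.40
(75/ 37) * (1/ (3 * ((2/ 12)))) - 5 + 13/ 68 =-1899/ 2516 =-0.75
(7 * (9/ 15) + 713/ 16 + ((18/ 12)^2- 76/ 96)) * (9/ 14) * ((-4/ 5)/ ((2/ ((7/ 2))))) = -36159/ 800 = -45.20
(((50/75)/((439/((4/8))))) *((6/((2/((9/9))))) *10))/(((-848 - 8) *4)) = -5/751568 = -0.00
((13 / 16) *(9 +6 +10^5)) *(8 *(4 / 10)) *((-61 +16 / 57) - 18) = -20470087.60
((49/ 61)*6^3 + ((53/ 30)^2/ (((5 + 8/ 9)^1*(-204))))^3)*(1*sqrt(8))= 89854603766918503*sqrt(2)/ 258934752000000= 490.76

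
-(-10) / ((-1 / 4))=-40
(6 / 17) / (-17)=-6 / 289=-0.02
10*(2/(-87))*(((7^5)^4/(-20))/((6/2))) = 79792266297612001/261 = 305717495393149.43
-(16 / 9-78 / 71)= -434 / 639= -0.68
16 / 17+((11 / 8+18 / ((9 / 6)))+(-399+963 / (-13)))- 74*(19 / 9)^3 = -1488660569 / 1288872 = -1155.01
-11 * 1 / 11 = -1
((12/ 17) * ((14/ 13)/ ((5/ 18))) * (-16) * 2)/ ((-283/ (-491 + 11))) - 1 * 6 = -9664986/ 62543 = -154.53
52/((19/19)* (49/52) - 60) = -2704/3071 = -0.88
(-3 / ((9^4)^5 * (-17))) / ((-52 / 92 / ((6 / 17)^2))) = -92 / 28759182785352110577447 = -0.00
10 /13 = 0.77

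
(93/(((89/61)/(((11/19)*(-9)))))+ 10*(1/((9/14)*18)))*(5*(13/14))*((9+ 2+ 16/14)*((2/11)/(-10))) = 50137625785/147654738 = 339.56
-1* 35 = -35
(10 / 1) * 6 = 60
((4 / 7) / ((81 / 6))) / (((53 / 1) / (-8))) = -64 / 10017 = -0.01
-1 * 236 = -236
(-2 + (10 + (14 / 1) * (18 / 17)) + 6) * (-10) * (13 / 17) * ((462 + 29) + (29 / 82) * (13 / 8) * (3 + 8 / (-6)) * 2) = -7724086825 / 71094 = -108646.11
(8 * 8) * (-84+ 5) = -5056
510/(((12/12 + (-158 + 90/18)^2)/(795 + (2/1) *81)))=20.85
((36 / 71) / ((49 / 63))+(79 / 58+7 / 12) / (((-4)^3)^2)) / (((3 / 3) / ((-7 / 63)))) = -462168661 / 6375849984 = -0.07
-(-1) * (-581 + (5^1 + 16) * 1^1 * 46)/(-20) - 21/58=-19.61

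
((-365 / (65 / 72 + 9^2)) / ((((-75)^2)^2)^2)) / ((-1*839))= 584 / 110070434783935546875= 0.00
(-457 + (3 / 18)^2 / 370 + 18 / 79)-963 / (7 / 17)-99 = -21320670767 / 7365960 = -2894.49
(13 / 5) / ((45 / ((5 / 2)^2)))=13 / 36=0.36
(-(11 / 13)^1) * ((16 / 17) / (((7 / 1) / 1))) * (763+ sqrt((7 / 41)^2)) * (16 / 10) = -1258752 / 9061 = -138.92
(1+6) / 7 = 1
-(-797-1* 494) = 1291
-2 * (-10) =20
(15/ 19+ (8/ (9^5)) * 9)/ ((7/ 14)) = 197134/ 124659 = 1.58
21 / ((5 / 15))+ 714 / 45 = 1183 / 15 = 78.87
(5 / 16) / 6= 5 / 96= 0.05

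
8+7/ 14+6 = 29/ 2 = 14.50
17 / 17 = 1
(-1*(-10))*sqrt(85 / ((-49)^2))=10*sqrt(85) / 49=1.88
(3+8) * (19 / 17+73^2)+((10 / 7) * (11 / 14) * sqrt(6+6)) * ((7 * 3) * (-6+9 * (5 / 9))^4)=330 * sqrt(3) / 7+996732 / 17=58712.95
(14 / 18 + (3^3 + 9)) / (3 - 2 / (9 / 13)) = 331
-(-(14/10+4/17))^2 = -19321/7225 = -2.67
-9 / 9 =-1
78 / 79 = 0.99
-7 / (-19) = 7 / 19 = 0.37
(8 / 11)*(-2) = -16 / 11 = -1.45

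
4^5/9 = 1024/9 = 113.78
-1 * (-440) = 440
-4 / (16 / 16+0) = -4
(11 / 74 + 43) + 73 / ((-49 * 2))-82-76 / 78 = -2868626 / 70707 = -40.57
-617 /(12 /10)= -514.17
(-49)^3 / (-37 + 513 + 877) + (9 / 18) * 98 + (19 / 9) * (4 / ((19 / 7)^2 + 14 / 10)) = -80628667 / 2179683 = -36.99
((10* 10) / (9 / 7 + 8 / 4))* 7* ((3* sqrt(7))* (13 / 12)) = 15925* sqrt(7) / 23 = 1831.90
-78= -78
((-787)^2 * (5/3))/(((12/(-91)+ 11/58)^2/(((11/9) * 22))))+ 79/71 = 296457165054567337/35665785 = 8312088604.09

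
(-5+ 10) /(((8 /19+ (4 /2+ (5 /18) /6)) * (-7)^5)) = -10260 /85093841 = -0.00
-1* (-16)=16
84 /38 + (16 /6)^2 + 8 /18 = 1670 /171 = 9.77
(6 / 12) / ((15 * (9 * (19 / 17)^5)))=1419857 / 668546730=0.00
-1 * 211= -211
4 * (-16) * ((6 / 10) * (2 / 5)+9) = -14784 / 25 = -591.36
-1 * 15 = -15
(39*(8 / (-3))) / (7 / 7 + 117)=-52 / 59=-0.88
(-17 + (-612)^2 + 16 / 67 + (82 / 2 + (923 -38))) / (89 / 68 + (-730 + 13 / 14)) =-11973954692 / 23209805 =-515.90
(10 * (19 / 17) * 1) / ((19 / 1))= 10 / 17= 0.59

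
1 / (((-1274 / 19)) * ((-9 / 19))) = 361 / 11466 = 0.03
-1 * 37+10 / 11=-397 / 11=-36.09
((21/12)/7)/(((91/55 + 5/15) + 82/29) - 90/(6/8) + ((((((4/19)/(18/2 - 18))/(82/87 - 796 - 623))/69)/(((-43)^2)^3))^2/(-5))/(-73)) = -1095415992845270002090891851529144299525315/504699927092675714785715169157868433703017032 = -0.00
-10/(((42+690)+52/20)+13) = -25/1869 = -0.01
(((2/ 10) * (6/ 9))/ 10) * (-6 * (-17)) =34/ 25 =1.36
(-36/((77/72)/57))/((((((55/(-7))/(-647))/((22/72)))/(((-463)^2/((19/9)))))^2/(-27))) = 1766975788898594532846/5225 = 338177184478199910.59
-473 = -473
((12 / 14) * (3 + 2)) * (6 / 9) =20 / 7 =2.86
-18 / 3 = -6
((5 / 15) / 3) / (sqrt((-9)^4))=0.00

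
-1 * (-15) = 15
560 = 560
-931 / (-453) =931 / 453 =2.06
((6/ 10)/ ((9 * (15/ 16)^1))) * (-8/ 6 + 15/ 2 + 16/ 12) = 8/ 15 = 0.53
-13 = -13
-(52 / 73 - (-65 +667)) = 43894 / 73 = 601.29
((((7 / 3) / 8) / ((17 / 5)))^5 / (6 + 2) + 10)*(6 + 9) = 4522315232516575 / 30148766466048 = 150.00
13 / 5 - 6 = -3.40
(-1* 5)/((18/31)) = -155/18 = -8.61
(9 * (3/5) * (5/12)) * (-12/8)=-27/8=-3.38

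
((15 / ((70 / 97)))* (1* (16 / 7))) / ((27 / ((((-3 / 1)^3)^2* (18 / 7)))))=1131408 / 343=3298.57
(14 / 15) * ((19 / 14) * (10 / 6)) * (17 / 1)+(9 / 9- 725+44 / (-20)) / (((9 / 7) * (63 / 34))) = -108919 / 405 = -268.94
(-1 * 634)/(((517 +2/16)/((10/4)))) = -12680/4137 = -3.07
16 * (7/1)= 112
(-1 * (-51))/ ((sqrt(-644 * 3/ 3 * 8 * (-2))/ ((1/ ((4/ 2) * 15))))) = 17 * sqrt(161)/ 12880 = 0.02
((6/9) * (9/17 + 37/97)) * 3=3004/1649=1.82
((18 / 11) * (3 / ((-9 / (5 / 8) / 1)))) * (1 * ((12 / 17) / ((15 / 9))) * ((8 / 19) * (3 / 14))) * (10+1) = -324 / 2261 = -0.14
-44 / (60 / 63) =-231 / 5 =-46.20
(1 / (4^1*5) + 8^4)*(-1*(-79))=6471759 / 20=323587.95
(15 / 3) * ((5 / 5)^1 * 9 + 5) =70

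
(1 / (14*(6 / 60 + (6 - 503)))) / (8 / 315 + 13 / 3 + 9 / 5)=-45 / 1927972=-0.00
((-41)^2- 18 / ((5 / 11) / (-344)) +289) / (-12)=-38981 / 30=-1299.37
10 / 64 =5 / 32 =0.16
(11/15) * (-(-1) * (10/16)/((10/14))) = 77/120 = 0.64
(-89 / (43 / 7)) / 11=-623 / 473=-1.32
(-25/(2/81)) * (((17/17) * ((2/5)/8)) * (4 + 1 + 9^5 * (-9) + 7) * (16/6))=71742915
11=11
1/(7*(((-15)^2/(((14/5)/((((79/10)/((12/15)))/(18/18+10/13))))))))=368/1155375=0.00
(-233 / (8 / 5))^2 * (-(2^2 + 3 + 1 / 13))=-31216175 / 208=-150077.76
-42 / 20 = -21 / 10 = -2.10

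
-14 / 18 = -0.78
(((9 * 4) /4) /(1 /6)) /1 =54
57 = 57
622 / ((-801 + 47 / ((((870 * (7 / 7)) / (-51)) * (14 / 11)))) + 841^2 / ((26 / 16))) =32829160 / 22930095843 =0.00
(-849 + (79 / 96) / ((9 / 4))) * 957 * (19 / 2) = -1111011605 / 144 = -7715358.37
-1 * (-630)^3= 250047000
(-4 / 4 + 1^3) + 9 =9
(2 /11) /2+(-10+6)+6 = 23 /11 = 2.09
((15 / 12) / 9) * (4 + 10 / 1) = 35 / 18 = 1.94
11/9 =1.22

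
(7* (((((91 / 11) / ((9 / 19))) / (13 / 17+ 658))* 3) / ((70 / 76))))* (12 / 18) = 2233868 / 5543505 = 0.40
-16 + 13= -3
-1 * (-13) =13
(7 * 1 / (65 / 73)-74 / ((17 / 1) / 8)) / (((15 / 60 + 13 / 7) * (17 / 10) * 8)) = -0.94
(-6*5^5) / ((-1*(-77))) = -18750 / 77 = -243.51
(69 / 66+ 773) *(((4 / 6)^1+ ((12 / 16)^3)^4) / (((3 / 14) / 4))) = 4189837042265 / 415236096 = 10090.25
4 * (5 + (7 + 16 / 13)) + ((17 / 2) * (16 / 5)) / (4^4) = 110301 / 2080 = 53.03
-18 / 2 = -9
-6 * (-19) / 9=38 / 3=12.67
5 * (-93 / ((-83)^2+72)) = -465 / 6961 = -0.07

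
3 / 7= 0.43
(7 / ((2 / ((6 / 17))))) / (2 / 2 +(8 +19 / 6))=126 / 1241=0.10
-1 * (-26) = 26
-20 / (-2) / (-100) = -1 / 10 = -0.10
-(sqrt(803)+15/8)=-sqrt(803) -15/8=-30.21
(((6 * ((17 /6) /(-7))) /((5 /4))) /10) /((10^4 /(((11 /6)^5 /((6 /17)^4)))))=-228669389707 /8817984000000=-0.03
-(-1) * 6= 6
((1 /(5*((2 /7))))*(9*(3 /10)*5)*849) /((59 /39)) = 6257979 /1180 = 5303.37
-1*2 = -2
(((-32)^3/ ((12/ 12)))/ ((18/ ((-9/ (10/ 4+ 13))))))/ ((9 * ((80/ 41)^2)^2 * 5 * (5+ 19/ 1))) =2825761/ 41850000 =0.07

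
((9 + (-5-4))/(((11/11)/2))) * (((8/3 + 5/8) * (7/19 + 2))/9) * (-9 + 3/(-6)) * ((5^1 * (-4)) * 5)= 0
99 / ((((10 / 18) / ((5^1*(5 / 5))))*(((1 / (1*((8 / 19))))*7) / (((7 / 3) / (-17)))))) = -2376 / 323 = -7.36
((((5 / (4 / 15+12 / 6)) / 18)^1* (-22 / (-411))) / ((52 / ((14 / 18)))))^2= 3705625 / 384924623294016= 0.00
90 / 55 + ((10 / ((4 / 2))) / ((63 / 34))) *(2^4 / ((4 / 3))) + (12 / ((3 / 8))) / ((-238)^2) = 15896998 / 467313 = 34.02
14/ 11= 1.27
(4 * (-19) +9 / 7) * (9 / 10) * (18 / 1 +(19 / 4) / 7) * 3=-7385283 / 1960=-3768.00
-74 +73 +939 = 938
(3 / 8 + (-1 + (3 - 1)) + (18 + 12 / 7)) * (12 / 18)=1181 / 84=14.06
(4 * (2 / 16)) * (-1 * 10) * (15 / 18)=-25 / 6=-4.17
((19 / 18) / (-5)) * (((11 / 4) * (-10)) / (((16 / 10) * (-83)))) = -1045 / 23904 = -0.04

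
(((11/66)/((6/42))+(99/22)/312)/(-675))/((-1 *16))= 0.00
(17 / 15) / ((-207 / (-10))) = 34 / 621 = 0.05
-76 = -76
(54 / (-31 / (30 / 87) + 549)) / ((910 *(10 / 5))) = 27 / 417781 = 0.00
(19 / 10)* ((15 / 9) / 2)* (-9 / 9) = -19 / 12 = -1.58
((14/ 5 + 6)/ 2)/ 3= 22/ 15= 1.47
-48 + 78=30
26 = 26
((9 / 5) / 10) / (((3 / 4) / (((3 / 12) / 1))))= 3 / 50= 0.06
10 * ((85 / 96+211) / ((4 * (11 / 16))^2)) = 101705 / 363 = 280.18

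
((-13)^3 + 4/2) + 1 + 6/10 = -10967/5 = -2193.40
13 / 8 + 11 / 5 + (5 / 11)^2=19513 / 4840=4.03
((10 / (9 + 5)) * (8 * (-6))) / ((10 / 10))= -240 / 7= -34.29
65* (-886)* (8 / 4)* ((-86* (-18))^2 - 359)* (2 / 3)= -183976630066.67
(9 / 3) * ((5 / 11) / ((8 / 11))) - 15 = -105 / 8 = -13.12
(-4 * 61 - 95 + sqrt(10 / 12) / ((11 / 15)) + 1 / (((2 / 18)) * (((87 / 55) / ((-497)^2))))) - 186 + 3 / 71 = 5 * sqrt(30) / 22 + 2892629547 / 2059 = 1404872.32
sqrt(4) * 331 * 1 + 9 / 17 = 11263 / 17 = 662.53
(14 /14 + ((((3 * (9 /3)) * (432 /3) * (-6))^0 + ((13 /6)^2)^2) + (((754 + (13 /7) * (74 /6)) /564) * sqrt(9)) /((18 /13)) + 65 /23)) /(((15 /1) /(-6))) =-292718821 /24517080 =-11.94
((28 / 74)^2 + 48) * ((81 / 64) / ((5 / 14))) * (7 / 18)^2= 5651611 / 219040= 25.80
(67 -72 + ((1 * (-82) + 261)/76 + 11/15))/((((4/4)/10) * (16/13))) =-28327/1824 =-15.53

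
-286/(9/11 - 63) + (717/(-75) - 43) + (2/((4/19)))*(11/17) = -3038798/72675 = -41.81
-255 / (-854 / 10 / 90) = 114750 / 427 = 268.74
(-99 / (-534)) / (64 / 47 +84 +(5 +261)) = 1551 / 2939492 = 0.00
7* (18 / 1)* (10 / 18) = 70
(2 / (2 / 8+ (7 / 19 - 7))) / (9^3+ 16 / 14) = -56 / 130465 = -0.00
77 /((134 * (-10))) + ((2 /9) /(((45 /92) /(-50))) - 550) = -62168837 /108540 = -572.77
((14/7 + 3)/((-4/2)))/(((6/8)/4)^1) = -13.33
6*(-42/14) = -18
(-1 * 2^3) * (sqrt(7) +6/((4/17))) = -204 - 8 * sqrt(7) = -225.17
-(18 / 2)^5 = -59049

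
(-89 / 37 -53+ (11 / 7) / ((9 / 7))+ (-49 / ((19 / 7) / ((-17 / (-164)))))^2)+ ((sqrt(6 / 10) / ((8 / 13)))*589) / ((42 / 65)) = -163865527795 / 3233248848+ 99541*sqrt(15) / 336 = 1096.70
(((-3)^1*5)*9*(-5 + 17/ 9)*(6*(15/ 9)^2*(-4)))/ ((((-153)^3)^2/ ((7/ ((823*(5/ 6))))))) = -78400/ 3519064001034189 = -0.00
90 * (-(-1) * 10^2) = 9000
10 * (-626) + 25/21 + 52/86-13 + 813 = -4928759/903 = -5458.20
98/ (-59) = -98/ 59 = -1.66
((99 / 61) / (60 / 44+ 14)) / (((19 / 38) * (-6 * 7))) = -363 / 72163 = -0.01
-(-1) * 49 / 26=49 / 26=1.88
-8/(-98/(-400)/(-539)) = 17600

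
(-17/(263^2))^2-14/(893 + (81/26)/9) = -1741496891601/111126110480347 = -0.02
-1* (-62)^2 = -3844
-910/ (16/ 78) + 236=-16801/ 4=-4200.25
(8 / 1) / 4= 2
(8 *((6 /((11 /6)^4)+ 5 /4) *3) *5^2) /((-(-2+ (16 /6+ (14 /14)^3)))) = -9387810 /14641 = -641.20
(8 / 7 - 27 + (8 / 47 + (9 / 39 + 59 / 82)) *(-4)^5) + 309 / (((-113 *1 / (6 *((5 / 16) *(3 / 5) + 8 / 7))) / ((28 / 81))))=-421159055717 / 356676138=-1180.79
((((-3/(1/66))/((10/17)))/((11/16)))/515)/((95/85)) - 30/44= -1649427/1076350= -1.53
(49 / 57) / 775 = 49 / 44175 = 0.00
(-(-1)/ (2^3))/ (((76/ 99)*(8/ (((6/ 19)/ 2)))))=297/ 92416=0.00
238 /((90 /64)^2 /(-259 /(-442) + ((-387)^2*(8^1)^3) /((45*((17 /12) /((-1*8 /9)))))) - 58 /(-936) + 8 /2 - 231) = -4812668574225408 /4588981320733259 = -1.05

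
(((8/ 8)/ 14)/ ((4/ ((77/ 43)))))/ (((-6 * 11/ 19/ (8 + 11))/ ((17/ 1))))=-2.97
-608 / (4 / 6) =-912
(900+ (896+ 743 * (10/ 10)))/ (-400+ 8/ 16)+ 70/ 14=-1083/ 799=-1.36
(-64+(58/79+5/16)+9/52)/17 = -1031605/279344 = -3.69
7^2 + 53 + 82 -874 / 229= 41262 / 229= 180.18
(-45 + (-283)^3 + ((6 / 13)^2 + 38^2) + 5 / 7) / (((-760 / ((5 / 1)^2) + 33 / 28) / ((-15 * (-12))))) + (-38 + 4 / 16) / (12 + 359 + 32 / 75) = 10755090320500198425 / 77038979212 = 139605825.91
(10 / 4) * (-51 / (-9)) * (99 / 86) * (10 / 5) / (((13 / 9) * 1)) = 25245 / 1118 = 22.58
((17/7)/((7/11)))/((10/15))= 561/98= 5.72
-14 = -14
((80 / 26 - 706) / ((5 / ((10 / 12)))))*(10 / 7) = -15230 / 91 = -167.36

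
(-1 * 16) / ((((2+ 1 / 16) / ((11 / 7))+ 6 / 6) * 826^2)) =-64 / 6311053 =-0.00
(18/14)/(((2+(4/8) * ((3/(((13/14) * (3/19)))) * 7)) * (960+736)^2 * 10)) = 39/64230369280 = 0.00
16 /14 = 8 /7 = 1.14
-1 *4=-4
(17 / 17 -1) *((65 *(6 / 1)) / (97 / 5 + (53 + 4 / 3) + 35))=0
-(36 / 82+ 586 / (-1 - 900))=7808 / 36941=0.21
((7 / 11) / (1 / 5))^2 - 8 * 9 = -61.88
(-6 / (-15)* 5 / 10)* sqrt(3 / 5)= sqrt(15) / 25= 0.15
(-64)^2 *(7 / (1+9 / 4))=8822.15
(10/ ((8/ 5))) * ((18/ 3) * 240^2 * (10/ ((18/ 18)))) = 21600000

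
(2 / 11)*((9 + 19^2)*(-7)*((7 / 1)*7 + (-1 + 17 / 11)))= -2823100 / 121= -23331.40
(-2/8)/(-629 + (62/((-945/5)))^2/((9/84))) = 15309/38455940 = 0.00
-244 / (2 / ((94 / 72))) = -159.28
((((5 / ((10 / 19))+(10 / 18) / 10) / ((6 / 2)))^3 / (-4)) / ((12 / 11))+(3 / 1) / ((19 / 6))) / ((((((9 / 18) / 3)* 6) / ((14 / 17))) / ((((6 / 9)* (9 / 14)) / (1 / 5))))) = -72455995 / 6357609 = -11.40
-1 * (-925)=925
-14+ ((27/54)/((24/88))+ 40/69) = -533/46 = -11.59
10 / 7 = 1.43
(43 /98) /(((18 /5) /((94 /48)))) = 10105 /42336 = 0.24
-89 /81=-1.10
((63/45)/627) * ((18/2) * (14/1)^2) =4116/1045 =3.94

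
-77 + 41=-36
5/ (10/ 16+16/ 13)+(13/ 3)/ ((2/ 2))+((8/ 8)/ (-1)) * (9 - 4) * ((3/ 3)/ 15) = 1292/ 193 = 6.69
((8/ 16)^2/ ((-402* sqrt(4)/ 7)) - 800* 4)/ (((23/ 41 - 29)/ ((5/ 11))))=2109697435/ 41248416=51.15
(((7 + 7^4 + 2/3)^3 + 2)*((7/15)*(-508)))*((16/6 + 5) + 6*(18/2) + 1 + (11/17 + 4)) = -222999674004974.78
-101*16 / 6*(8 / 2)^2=-12928 / 3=-4309.33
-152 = -152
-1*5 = -5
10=10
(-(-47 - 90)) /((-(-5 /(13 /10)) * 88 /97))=172757 /4400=39.26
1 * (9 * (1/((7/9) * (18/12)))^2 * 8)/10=1296/245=5.29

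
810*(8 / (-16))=-405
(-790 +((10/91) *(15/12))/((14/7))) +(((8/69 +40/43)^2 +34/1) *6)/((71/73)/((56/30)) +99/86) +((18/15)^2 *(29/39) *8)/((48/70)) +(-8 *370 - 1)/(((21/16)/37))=-1535577536173532927/18253843777260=-84123.52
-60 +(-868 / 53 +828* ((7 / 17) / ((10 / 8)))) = 884672 / 4505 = 196.38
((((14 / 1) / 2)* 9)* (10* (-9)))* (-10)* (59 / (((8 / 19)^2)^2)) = 108990710325 / 1024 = 106436240.55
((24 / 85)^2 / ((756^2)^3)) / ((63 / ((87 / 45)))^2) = 841 / 2091268317701663672040000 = 0.00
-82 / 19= -4.32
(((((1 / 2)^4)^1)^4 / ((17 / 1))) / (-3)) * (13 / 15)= -13 / 50135040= -0.00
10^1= 10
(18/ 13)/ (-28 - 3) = -18/ 403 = -0.04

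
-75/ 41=-1.83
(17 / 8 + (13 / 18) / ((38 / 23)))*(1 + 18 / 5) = 16123 / 1368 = 11.79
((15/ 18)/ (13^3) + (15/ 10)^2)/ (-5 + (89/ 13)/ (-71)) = -4212359/ 9539712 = -0.44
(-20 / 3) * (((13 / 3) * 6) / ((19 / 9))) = -1560 / 19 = -82.11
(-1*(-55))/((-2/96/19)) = -50160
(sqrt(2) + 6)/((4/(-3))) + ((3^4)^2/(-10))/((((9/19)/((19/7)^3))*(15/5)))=-15841719/1715-3*sqrt(2)/4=-9238.21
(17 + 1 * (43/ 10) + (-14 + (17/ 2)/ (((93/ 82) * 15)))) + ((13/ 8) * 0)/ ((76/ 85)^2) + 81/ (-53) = 927343/ 147870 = 6.27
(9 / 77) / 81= 1 / 693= 0.00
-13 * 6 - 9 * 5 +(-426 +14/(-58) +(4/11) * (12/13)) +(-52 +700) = 410944/4147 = 99.09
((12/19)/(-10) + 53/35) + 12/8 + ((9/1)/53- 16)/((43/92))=-18742993/606214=-30.92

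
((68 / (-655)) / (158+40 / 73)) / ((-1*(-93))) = -0.00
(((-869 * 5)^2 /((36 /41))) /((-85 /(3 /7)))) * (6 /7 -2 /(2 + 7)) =-1548080050 /22491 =-68831.09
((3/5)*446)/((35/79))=105702/175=604.01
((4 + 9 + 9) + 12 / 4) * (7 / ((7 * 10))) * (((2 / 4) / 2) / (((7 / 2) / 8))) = 10 / 7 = 1.43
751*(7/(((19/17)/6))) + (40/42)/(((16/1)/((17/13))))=585547303/20748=28221.87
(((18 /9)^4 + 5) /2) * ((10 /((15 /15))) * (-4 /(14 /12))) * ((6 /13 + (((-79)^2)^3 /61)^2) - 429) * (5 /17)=-1382741358141175151812275600 /822341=-1681469558420624961922.46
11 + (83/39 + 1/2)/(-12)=10091/936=10.78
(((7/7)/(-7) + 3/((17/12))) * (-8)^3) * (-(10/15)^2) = 481280/1071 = 449.37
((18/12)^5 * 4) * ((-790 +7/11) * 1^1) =-2109969/88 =-23976.92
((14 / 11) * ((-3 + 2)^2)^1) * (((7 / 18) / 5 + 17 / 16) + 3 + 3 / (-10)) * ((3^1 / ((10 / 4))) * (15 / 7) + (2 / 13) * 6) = 29309 / 1716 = 17.08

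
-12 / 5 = -2.40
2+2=4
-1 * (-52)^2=-2704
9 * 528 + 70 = 4822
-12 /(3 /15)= -60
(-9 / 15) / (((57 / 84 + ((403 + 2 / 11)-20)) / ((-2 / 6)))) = 308 / 591145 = 0.00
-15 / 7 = -2.14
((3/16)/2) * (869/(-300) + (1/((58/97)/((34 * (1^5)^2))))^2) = 815029471/2691200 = 302.85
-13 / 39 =-1 / 3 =-0.33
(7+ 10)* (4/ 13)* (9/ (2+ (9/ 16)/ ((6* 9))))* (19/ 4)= 279072/ 2509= 111.23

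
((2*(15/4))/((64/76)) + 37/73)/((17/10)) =5.54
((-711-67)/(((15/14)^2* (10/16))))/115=-1219904/129375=-9.43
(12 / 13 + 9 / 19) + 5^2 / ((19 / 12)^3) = 686145 / 89167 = 7.70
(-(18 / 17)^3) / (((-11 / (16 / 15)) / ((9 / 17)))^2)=-13436928 / 4295067425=-0.00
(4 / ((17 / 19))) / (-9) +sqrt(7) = -76 / 153 +sqrt(7) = 2.15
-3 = -3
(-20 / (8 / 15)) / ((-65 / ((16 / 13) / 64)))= 15 / 1352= 0.01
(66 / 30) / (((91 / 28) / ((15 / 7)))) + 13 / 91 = 145 / 91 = 1.59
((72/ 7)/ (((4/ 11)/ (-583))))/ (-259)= 115434/ 1813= 63.67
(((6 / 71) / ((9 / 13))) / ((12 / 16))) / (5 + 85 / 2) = 208 / 60705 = 0.00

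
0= 0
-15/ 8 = -1.88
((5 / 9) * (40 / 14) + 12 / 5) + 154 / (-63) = 54 / 35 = 1.54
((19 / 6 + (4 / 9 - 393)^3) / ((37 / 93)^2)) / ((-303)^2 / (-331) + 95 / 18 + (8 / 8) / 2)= 905004154433077 / 643131558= 1407183.56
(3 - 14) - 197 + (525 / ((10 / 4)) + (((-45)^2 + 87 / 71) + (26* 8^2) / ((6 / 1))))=491084 / 213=2305.56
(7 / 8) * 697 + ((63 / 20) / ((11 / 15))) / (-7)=53615 / 88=609.26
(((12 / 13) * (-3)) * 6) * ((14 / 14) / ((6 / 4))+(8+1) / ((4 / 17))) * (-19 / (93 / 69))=3673422 / 403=9115.19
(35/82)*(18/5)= 1.54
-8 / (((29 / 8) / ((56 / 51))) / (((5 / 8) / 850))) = -224 / 125715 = -0.00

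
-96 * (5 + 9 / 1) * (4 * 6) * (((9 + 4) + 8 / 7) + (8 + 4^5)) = -33744384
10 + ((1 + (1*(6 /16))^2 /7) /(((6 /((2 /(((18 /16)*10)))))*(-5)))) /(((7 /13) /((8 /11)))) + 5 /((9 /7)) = 10100309 /727650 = 13.88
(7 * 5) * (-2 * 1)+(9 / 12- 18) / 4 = -1189 / 16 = -74.31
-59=-59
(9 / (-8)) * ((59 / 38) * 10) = -2655 / 152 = -17.47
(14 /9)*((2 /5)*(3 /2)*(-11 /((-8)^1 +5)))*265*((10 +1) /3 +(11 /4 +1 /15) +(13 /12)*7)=1722182 /135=12756.90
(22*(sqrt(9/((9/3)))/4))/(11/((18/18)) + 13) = 11*sqrt(3)/48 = 0.40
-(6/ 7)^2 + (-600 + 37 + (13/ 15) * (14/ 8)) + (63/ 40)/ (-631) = -2085995563/ 3710280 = -562.22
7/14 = 1/2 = 0.50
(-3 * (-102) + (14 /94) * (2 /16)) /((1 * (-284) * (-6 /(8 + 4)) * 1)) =2.16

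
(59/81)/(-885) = -1/1215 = -0.00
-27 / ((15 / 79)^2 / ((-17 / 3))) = 106097 / 25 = 4243.88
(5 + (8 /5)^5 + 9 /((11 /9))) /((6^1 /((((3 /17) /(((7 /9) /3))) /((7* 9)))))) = 1178172 /28634375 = 0.04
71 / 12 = 5.92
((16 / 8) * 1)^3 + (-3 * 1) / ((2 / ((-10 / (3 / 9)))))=53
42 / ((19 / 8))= 336 / 19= 17.68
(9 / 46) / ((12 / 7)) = 21 / 184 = 0.11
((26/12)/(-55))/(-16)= 13/5280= 0.00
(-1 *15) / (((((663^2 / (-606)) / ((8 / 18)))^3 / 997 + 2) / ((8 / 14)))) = 6311178835968 / 3210500715656079881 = 0.00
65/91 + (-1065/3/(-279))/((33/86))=259745/64449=4.03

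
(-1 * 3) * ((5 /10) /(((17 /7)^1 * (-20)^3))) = 21 /272000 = 0.00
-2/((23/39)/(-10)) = 780/23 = 33.91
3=3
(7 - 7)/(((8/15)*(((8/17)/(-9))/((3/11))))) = 0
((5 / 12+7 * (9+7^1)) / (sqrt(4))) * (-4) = -224.83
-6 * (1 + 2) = -18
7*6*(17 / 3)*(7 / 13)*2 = 256.31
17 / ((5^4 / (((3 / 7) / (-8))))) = -51 / 35000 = -0.00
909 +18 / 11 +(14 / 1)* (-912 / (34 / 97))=-6641439 / 187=-35515.72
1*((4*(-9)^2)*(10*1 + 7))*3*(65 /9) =119340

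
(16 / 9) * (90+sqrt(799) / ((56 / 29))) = 186.02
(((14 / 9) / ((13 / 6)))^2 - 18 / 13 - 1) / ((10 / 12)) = -5686 / 2535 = -2.24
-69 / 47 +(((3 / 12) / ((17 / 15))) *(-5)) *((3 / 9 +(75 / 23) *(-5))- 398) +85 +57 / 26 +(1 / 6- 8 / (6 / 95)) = 99337401 / 238901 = 415.81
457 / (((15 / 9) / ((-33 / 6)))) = -15081 / 10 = -1508.10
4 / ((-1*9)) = -4 / 9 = -0.44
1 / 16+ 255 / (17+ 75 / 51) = 34837 / 2512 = 13.87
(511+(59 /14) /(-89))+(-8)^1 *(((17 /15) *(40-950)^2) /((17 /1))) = -1648990219 /3738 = -441142.38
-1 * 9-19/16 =-163/16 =-10.19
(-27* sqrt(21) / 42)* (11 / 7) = -99* sqrt(21) / 98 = -4.63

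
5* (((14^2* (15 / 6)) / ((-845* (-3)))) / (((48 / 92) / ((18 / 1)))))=33.34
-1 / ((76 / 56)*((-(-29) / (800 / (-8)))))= 1400 / 551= 2.54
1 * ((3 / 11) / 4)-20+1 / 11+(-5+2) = -1005 / 44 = -22.84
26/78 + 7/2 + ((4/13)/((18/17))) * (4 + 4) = 1441/234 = 6.16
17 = 17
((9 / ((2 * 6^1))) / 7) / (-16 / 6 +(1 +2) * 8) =9 / 1792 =0.01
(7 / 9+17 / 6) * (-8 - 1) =-65 / 2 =-32.50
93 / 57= 31 / 19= 1.63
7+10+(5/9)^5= 1006958/59049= 17.05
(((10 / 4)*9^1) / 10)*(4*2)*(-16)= -288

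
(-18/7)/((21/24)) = -144/49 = -2.94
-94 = -94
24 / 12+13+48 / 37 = 603 / 37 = 16.30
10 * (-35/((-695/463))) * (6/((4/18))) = 875070/139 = 6295.47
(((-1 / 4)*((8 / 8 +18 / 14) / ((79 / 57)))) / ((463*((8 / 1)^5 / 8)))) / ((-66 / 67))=1273 / 5768046592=0.00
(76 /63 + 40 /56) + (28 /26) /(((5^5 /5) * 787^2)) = 608917149007 /317039506875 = 1.92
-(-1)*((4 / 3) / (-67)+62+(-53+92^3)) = 156518093 / 201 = 778696.98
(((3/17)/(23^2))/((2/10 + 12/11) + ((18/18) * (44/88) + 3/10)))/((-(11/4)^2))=-48/2275229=-0.00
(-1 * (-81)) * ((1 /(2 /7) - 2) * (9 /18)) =243 /4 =60.75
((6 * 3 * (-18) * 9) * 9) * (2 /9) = -5832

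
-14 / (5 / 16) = -224 / 5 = -44.80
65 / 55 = 13 / 11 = 1.18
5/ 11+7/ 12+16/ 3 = 841/ 132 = 6.37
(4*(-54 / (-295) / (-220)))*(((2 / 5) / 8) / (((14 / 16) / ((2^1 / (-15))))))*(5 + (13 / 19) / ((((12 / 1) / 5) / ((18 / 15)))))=1044 / 7706875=0.00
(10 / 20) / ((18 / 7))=7 / 36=0.19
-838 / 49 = -17.10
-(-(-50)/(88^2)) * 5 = -125/3872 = -0.03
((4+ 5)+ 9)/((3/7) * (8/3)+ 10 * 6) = 63/214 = 0.29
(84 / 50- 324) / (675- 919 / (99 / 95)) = 398871 / 256000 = 1.56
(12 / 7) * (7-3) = 48 / 7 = 6.86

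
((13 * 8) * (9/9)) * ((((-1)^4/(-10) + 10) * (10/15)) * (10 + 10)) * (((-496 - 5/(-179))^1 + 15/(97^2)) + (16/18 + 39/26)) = -34236075233360/5052633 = -6775887.98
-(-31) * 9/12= 93/4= 23.25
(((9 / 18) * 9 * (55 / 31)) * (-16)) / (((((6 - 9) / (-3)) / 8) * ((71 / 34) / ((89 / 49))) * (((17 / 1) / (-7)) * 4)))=91.50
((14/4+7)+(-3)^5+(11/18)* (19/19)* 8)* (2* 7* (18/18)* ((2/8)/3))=-28679/108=-265.55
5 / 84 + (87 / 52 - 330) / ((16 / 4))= -358273 / 4368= -82.02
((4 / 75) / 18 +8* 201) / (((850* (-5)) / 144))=-54.48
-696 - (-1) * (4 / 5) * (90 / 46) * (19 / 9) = -15932 / 23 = -692.70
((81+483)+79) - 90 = 553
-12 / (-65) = 12 / 65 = 0.18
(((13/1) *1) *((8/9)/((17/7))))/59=728/9027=0.08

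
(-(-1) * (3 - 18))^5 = -759375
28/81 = 0.35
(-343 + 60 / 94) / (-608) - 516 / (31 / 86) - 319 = -1550177819 / 885856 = -1749.92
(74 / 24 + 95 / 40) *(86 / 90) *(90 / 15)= 5633 / 180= 31.29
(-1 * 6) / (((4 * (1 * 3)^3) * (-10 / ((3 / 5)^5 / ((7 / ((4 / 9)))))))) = 3 / 109375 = 0.00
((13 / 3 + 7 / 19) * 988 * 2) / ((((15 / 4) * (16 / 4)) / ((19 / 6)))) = 264784 / 135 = 1961.36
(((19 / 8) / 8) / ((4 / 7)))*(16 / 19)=7 / 16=0.44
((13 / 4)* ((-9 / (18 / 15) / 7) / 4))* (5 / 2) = -975 / 448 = -2.18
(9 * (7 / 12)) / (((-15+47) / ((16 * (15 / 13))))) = 315 / 104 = 3.03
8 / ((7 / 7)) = 8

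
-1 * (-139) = 139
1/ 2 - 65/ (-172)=151/ 172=0.88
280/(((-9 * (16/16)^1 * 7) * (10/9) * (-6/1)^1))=2/3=0.67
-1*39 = -39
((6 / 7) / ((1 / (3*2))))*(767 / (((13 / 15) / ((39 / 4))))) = 310635 / 7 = 44376.43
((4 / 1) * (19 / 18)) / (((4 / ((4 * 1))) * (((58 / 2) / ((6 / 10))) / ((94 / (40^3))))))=0.00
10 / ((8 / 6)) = 15 / 2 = 7.50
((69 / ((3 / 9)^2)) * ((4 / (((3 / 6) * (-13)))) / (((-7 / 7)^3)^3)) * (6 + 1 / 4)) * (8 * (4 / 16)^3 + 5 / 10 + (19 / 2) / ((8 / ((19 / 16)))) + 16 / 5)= 20806605 / 1664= 12503.97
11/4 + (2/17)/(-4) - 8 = -359/68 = -5.28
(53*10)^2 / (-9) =-280900 / 9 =-31211.11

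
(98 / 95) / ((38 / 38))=98 / 95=1.03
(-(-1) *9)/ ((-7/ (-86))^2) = 66564/ 49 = 1358.45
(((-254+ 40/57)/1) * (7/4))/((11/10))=-252665/627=-402.97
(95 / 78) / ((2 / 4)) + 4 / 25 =2531 / 975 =2.60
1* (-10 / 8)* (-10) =25 / 2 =12.50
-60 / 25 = -12 / 5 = -2.40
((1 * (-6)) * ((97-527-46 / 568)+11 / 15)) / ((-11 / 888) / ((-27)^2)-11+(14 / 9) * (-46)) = -31.20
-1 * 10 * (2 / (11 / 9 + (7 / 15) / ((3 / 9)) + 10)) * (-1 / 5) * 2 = 45 / 71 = 0.63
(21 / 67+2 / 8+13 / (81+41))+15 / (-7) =-168549 / 114436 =-1.47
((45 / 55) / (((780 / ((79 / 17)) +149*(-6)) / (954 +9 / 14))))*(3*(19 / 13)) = -5471145 / 1160068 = -4.72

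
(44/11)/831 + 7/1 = 5821/831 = 7.00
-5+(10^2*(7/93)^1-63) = -5624/93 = -60.47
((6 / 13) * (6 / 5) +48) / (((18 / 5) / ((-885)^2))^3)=13000172282323828125 / 26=500006626243224158.65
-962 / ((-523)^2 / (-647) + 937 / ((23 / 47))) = -7157761 / 11101033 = -0.64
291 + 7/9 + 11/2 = 5351/18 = 297.28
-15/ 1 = -15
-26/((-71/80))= 29.30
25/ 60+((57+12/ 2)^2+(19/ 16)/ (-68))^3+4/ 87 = 7005570418248354401347/ 112048472064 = 62522676920.10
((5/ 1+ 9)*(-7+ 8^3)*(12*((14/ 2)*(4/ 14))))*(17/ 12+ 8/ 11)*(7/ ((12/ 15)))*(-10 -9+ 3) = -560226800/ 11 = -50929709.09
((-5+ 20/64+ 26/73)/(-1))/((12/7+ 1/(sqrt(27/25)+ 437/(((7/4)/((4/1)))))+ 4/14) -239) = -0.02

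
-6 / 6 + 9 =8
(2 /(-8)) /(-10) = 1 /40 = 0.02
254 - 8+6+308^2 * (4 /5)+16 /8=380726 /5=76145.20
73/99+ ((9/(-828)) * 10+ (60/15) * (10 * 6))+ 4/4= 1100377/4554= 241.63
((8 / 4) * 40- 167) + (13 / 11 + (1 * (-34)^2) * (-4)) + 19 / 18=-932335 / 198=-4708.76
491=491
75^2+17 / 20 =112517 / 20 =5625.85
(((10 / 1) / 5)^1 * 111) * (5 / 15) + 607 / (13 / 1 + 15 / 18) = 9784 / 83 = 117.88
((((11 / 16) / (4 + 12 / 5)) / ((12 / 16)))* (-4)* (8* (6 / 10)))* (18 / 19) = -99 / 38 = -2.61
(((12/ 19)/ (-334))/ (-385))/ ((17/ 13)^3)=13182/ 6001745365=0.00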